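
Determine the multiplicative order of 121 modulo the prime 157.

The order of 121 must divide p − 1 = 156 = 2^2 · 3 · 13.
Divisors: 1, 2, 3, 4, 6, 12, 13, 26, 39, 52, 78, 156.
Check each in increasing order: 121^1 ≡ 121;  121^2 ≡ 40;  121^3 ≡ 130;  121^4 ≡ 30;  121^6 ≡ 101;  121^12 ≡ 153;  121^13 ≡ 144;  121^26 ≡ 12;  121^39 ≡ 1.
Smallest exponent giving 1 is 39.

39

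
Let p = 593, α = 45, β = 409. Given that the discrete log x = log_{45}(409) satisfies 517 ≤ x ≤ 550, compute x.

548

Compute 45^517 mod 593 = 423, then multiply by 45 repeatedly:
  45^517=423  45^518=59  45^519=283  45^520=282  45^521=237
  45^522=584  45^523=188  45^524=158  45^525=587  45^526=323
  45^527=303  45^528=589  45^529=413  45^530=202  45^531=195
  45^532=473  45^533=530  45^534=130  45^535=513  45^536=551
  45^537=482  45^538=342  45^539=565  45^540=519  45^541=228
  45^542=179  45^543=346  45^544=152  45^545=317  45^546=33
  45^547=299  45^548=409
Found 409 at exponent 548.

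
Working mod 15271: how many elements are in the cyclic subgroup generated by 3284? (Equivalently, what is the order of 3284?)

15270

The order of 3284 must divide p − 1 = 15270 = 2 · 3 · 5 · 509.
Divisors: 1, 2, 3, 5, 6, 10, 15, 30, 509, 1018, 1527, 2545, 3054, 5090, 7635, 15270.
Check each in increasing order: 3284^1 ≡ 3284;  3284^2 ≡ 3330;  3284^3 ≡ 1684;  3284^5 ≡ 3263;  3284^6 ≡ 10721;  3284^10 ≡ 3282;  3284^15 ≡ 4195;  3284^30 ≡ 5833;  3284^509 ≡ 1110;  3284^1018 ≡ 10420;  3284^1527 ≡ 6053;  3284^2545 ≡ 3030;  3284^3054 ≡ 3680;  3284^5090 ≡ 3029;  3284^7635 ≡ 15270;  3284^15270 ≡ 1.
Smallest exponent giving 1 is 15270.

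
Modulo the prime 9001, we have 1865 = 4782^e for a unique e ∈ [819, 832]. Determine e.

Compute 4782^819 mod 9001 = 5954, then multiply by 4782 repeatedly:
  4782^819=5954  4782^820=1865
Found 1865 at exponent 820.

820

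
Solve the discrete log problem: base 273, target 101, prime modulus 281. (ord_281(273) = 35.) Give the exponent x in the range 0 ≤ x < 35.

33

Successive powers of 273 modulo 281:
  273^0=1  273^1=273  273^2=64  273^3=50  273^4=162  273^5=109
  273^6=252  273^7=232  273^8=111  273^9=236  273^10=79  273^11=211
  273^12=279  273^13=16  273^14=153  273^15=181  273^16=238  273^17=63
  273^18=58  273^19=98  273^20=59  273^21=90  273^22=123  273^23=140
  273^24=4  273^25=249  273^26=256  273^27=200  273^28=86  273^29=155
  273^30=165  273^31=85  273^32=163  273^33=101
So 273^33 ≡ 101 (mod 281), giving x = 33.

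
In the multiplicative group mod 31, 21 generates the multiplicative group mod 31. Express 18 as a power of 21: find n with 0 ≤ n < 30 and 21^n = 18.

4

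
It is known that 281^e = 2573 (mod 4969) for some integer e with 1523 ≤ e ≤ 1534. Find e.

1523

Compute 281^1523 mod 4969 = 2573, then multiply by 281 repeatedly:
  281^1523=2573
Found 2573 at exponent 1523.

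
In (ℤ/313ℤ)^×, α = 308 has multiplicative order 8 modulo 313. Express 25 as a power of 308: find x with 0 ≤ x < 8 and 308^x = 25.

2

Successive powers of 308 modulo 313:
  308^0=1  308^1=308  308^2=25
So 308^2 ≡ 25 (mod 313), giving x = 2.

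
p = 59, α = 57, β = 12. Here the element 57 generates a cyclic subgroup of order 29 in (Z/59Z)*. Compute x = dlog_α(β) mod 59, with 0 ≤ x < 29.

23

Successive powers of 57 modulo 59:
  57^0=1  57^1=57  57^2=4  57^3=51  57^4=16  57^5=27
  57^6=5  57^7=49  57^8=20  57^9=19  57^10=21  57^11=17
  57^12=25  57^13=9  57^14=41  57^15=36  57^16=46  57^17=26
  57^18=7  57^19=45  57^20=28  57^21=3  57^22=53  57^23=12
So 57^23 ≡ 12 (mod 59), giving x = 23.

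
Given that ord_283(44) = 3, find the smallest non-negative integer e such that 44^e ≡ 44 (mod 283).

1

Successive powers of 44 modulo 283:
  44^0=1  44^1=44
So 44^1 ≡ 44 (mod 283), giving e = 1.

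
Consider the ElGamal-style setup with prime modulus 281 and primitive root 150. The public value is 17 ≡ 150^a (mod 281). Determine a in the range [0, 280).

Baby-step giant-step with m = ceil(sqrt(280)) = 17.
Baby table (150^j mod 281 for j=0..16):
  0:1  1:150  2:20  3:190  4:119  5:147  6:132  7:130
  8:111  9:71  10:253  11:15  12:2  13:19  14:40  15:99
  16:238
Giant step factor: 150^(-17) ≡ 173 (mod 281).
Scan 17·173^i mod 281 for i = 0, 1, …:
  i=0: 17   i=1: 131   i=2: 183   i=3: 187
  i=4: 36   i=5: 46   i=6: 90   i=7: 115
  i=8: 225   i=9: 147
Match at i=9, j=5: a = 9·17 + 5 = 158.

158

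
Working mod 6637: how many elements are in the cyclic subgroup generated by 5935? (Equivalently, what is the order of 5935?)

The order of 5935 must divide p − 1 = 6636 = 2^2 · 3 · 7 · 79.
Divisors: 1, 2, 3, 4, 6, 7, 12, 14, 21, 28, 42, 79, 84, 158, 237, 316, 474, 553, 948, 1106, 1659, 2212, 3318, 6636.
Check each in increasing order: 5935^1 ≡ 5935;  5935^2 ≡ 1666;  5935^3 ≡ 5217;  5935^4 ≡ 1290;  5935^6 ≡ 5389;  5935^7 ≡ 12;  5935^12 ≡ 4446;  5935^14 ≡ 144;  5935^21 ≡ 1728;  5935^28 ≡ 825;  5935^42 ≡ 5971;  5935^79 ≡ 2272;  5935^84 ≡ 5514;  5935^158 ≡ 5035;  5935^237 ≡ 3969;  5935^316 ≡ 4522;  5935^474 ≡ 3360;  5935^553 ≡ 1370;  5935^948 ≡ 63;  5935^1106 ≡ 5266;  5935^1659 ≡ 1.
Smallest exponent giving 1 is 1659.

1659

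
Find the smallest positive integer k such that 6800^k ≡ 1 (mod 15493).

The order of 6800 must divide p − 1 = 15492 = 2^2 · 3 · 1291.
Divisors: 1, 2, 3, 4, 6, 12, 1291, 2582, 3873, 5164, 7746, 15492.
Check each in increasing order: 6800^1 ≡ 6800;  6800^2 ≡ 8888;  6800^3 ≡ 207;  6800^4 ≡ 13230;  6800^6 ≡ 11863;  6800^12 ≡ 7850;  6800^1291 ≡ 741;  6800^2582 ≡ 6826;  6800^3873 ≡ 7348;  6800^5164 ≡ 6825;  6800^7746 ≡ 15492;  6800^15492 ≡ 1.
Smallest exponent giving 1 is 15492.

15492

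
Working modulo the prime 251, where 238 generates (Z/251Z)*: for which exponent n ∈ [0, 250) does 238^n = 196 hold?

Baby-step giant-step with m = ceil(sqrt(250)) = 16.
Baby table (238^j mod 251 for j=0..15):
  0:1  1:238  2:169  3:62  4:198  5:187  6:79  7:228
  8:48  9:129  10:80  11:215  12:217  13:191  14:27  15:151
Giant step factor: 238^(-16) ≡ 106 (mod 251).
Scan 196·106^i mod 251 for i = 0, 1, …:
  i=0: 196   i=1: 194   i=2: 233   i=3: 100
  i=4: 58   i=5: 124   i=6: 92   i=7: 214
  i=8: 94   i=9: 175   i=10: 227   i=11: 217
Match at i=11, j=12: n = 11·16 + 12 = 188.

188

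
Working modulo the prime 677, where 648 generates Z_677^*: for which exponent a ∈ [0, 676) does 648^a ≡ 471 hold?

427

Baby-step giant-step with m = ceil(sqrt(676)) = 26.
Baby table (648^j mod 677 for j=0..25):
  0:1  1:648  2:164  3:660  4:493  5:597  6:289  7:420
  8:6  9:503  10:307  11:575  12:250  13:197  14:380  15:489
  16:36  17:310  18:488  19:65  20:146  21:505  22:249  23:226
  24:216  25:506
Giant step factor: 648^(-26) ≡ 637 (mod 677).
Scan 471·637^i mod 677 for i = 0, 1, …:
  i=0: 471   i=1: 116   i=2: 99   i=3: 102
  i=4: 659   i=5: 43   i=6: 311   i=7: 423
  i=8: 5   i=9: 477     …   i=15: 578
  i=16: 575
Match at i=16, j=11: a = 16·26 + 11 = 427.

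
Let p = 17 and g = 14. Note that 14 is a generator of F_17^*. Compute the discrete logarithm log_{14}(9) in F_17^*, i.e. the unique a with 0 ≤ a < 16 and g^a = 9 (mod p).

Successive powers of 14 modulo 17:
  14^0=1  14^1=14  14^2=9
So 14^2 ≡ 9 (mod 17), giving a = 2.

2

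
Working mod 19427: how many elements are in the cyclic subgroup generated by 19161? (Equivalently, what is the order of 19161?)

The order of 19161 must divide p − 1 = 19426 = 2 · 11 · 883.
Divisors: 1, 2, 11, 22, 883, 1766, 9713, 19426.
Check each in increasing order: 19161^1 ≡ 19161;  19161^2 ≡ 12475;  19161^11 ≡ 13745;  19161^22 ≡ 16877;  19161^883 ≡ 16075;  19161^1766 ≡ 7098;  19161^9713 ≡ 1.
Smallest exponent giving 1 is 9713.

9713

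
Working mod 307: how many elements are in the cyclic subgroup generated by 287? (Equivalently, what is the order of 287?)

9

The order of 287 must divide p − 1 = 306 = 2 · 3^2 · 17.
Divisors: 1, 2, 3, 6, 9, 17, 18, 34, 51, 102, 153, 306.
Check each in increasing order: 287^1 ≡ 287;  287^2 ≡ 93;  287^3 ≡ 289;  287^6 ≡ 17;  287^9 ≡ 1.
Smallest exponent giving 1 is 9.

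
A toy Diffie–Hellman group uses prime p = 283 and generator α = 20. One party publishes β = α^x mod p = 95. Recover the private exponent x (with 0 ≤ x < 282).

118

Baby-step giant-step with m = ceil(sqrt(282)) = 17.
Baby table (20^j mod 283 for j=0..16):
  0:1  1:20  2:117  3:76  4:105  5:119  6:116  7:56
  8:271  9:43  10:11  11:220  12:155  13:270  14:23  15:177
  16:144
Giant step factor: 20^(-17) ≡ 17 (mod 283).
Scan 95·17^i mod 283 for i = 0, 1, …:
  i=0: 95   i=1: 200   i=2: 4   i=3: 68
  i=4: 24   i=5: 125   i=6: 144
Match at i=6, j=16: x = 6·17 + 16 = 118.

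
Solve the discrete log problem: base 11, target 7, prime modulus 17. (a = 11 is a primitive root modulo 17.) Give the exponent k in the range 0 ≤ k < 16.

13

Successive powers of 11 modulo 17:
  11^0=1  11^1=11  11^2=2  11^3=5  11^4=4  11^5=10
  11^6=8  11^7=3  11^8=16  11^9=6  11^10=15  11^11=12
  11^12=13  11^13=7
So 11^13 ≡ 7 (mod 17), giving k = 13.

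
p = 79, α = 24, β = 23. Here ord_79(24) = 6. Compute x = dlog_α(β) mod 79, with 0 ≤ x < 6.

Successive powers of 24 modulo 79:
  24^0=1  24^1=24  24^2=23
So 24^2 ≡ 23 (mod 79), giving x = 2.

2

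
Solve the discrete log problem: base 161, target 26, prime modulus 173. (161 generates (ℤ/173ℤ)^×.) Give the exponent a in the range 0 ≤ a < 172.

49

Baby-step giant-step with m = ceil(sqrt(172)) = 14.
Baby table (161^j mod 173 for j=0..13):
  0:1  1:161  2:144  3:2  4:149  5:115  6:4  7:125
  8:57  9:8  10:77  11:114  12:16  13:154
Giant step factor: 161^(-14) ≡ 151 (mod 173).
Scan 26·151^i mod 173 for i = 0, 1, …:
  i=0: 26   i=1: 120   i=2: 128   i=3: 125
Match at i=3, j=7: a = 3·14 + 7 = 49.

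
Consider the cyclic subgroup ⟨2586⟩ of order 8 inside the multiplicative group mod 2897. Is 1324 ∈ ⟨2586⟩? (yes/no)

⟨2586⟩ has order 8; its elements mod 2897 are {1, 311, 680, 1120, 1777, 2217, 2586, 2896}.
1324 is not in this set.

no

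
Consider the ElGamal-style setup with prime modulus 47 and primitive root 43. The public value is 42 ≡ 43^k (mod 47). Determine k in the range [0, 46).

Baby-step giant-step with m = ceil(sqrt(46)) = 7.
Baby table (43^j mod 47 for j=0..6):
  0:1  1:43  2:16  3:30  4:21  5:10  6:7
Giant step factor: 43^(-7) ≡ 5 (mod 47).
Scan 42·5^i mod 47 for i = 0, 1, …:
  i=0: 42   i=1: 22   i=2: 16
Match at i=2, j=2: k = 2·7 + 2 = 16.

16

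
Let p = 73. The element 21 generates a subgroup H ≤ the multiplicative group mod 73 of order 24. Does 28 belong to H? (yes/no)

no

⟨21⟩ has order 24; its elements mod 73 are {1, 3, 7, 8, 9, 10, 17, 21, 22, 24, 27, 30, 43, 46, 49, 51, 52, 56, 63, 64, 65, 66, 70, 72}.
28 is not in this set.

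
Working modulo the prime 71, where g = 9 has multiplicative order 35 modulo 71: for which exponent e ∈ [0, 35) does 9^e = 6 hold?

6

Successive powers of 9 modulo 71:
  9^0=1  9^1=9  9^2=10  9^3=19  9^4=29  9^5=48
  9^6=6
So 9^6 ≡ 6 (mod 71), giving e = 6.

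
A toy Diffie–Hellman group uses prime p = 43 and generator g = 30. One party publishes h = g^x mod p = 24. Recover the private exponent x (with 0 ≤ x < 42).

Baby-step giant-step with m = ceil(sqrt(42)) = 7.
Baby table (30^j mod 43 for j=0..6):
  0:1  1:30  2:40  3:39  4:9  5:12  6:16
Giant step factor: 30^(-7) ≡ 37 (mod 43).
Scan 24·37^i mod 43 for i = 0, 1, …:
  i=0: 24   i=1: 28   i=2: 4   i=3: 19
  i=4: 15   i=5: 39
Match at i=5, j=3: x = 5·7 + 3 = 38.

38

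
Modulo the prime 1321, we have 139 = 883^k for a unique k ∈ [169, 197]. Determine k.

181

Compute 883^169 mod 1321 = 1218, then multiply by 883 repeatedly:
  883^169=1218  883^170=200  883^171=907  883^172=355  883^173=388
  883^174=465  883^175=1085  883^176=330  883^177=770  883^178=916
  883^179=376  883^180=437  883^181=139
Found 139 at exponent 181.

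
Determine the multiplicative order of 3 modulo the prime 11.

5

The order of 3 must divide p − 1 = 10 = 2 · 5.
Divisors: 1, 2, 5, 10.
Check each in increasing order: 3^1 ≡ 3;  3^2 ≡ 9;  3^5 ≡ 1.
Smallest exponent giving 1 is 5.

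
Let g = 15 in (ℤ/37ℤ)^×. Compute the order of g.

36

The order of 15 must divide p − 1 = 36 = 2^2 · 3^2.
Divisors: 1, 2, 3, 4, 6, 9, 12, 18, 36.
Check each in increasing order: 15^1 ≡ 15;  15^2 ≡ 3;  15^3 ≡ 8;  15^4 ≡ 9;  15^6 ≡ 27;  15^9 ≡ 31;  15^12 ≡ 26;  15^18 ≡ 36;  15^36 ≡ 1.
Smallest exponent giving 1 is 36.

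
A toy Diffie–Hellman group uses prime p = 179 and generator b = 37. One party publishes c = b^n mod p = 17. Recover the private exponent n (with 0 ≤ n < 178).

160

Baby-step giant-step with m = ceil(sqrt(178)) = 14.
Baby table (37^j mod 179 for j=0..13):
  0:1  1:37  2:116  3:175  4:31  5:73  6:16  7:55
  8:66  9:115  10:138  11:94  12:77  13:164
Giant step factor: 37^(-14) ≡ 169 (mod 179).
Scan 17·169^i mod 179 for i = 0, 1, …:
  i=0: 17   i=1: 9   i=2: 89   i=3: 5
  i=4: 129   i=5: 142   i=6: 12   i=7: 59
  i=8: 126   i=9: 172   i=10: 70   i=11: 16
Match at i=11, j=6: n = 11·14 + 6 = 160.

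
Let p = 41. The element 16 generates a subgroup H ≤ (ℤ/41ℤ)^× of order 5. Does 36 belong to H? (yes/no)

no

⟨16⟩ has order 5; its elements mod 41 are {1, 10, 16, 18, 37}.
36 is not in this set.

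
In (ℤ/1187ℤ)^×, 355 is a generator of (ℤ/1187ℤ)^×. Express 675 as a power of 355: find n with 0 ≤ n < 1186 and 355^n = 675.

Baby-step giant-step with m = ceil(sqrt(1186)) = 35.
Baby table (355^j mod 1187 for j=0..34):
  0:1  1:355  2:203  3:845  4:851  5:607  6:638  7:960
  8:131  9:212  10:479  11:304  12:1090  13:1175  14:488  15:1125
  16:543  17:471  18:1025  19:653  20:350  21:802  22:1017  23:187
  24:1100  25:1164  26:144  27:79  28:744  29:606  30:283  31:757
  32:473  33:548  34:1059
Giant step factor: 355^(-35) ≡ 231 (mod 1187).
Scan 675·231^i mod 1187 for i = 0, 1, …:
  i=0: 675   i=1: 428   i=2: 347   i=3: 628
  i=4: 254   i=5: 511   i=6: 528   i=7: 894
  i=8: 1163   i=9: 391     …   i=14: 915
  i=15: 79
Match at i=15, j=27: n = 15·35 + 27 = 552.

552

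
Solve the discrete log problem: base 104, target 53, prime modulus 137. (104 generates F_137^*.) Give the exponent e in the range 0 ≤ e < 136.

37

Baby-step giant-step with m = ceil(sqrt(136)) = 12.
Baby table (104^j mod 137 for j=0..11):
  0:1  1:104  2:130  3:94  4:49  5:27  6:68  7:85
  8:72  9:90  10:44  11:55
Giant step factor: 104^(-12) ≡ 4 (mod 137).
Scan 53·4^i mod 137 for i = 0, 1, …:
  i=0: 53   i=1: 75   i=2: 26   i=3: 104
Match at i=3, j=1: e = 3·12 + 1 = 37.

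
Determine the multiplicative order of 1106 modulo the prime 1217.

64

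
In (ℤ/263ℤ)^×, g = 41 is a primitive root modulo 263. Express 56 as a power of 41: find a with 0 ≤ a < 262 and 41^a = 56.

69

Baby-step giant-step with m = ceil(sqrt(262)) = 17.
Baby table (41^j mod 263 for j=0..16):
  0:1  1:41  2:103  3:15  4:89  5:230  6:225  7:20
  8:31  9:219  10:37  11:202  12:129  13:29  14:137  15:94
  16:172
Giant step factor: 41^(-17) ≡ 161 (mod 263).
Scan 56·161^i mod 263 for i = 0, 1, …:
  i=0: 56   i=1: 74   i=2: 79   i=3: 95
  i=4: 41
Match at i=4, j=1: a = 4·17 + 1 = 69.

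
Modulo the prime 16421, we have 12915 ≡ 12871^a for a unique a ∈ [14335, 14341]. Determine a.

14335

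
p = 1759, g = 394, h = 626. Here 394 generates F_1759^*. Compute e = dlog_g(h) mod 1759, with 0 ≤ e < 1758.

540

Baby-step giant-step with m = ceil(sqrt(1758)) = 42.
Baby table (394^j mod 1759 for j=0..41):
  0:1  1:394  2:444  3:795  4:128  5:1180  6:544  7:1497
  8:553  9:1525  10:1031  11:1644  12:424  13:1710  14:43  15:1111
  16:1502  17:764  18:227  19:1488  20:525  21:1047  22:912  23:492
  24:358  25:332  26:642  27:1411  28:90  29:280  30:1262  31:1190
  32:966  33:660  34:1467  35:1046  36:518  37:48  38:1322  39:204
  40:1221  41:867
Giant step factor: 394^(-42) ≡ 5 (mod 1759).
Scan 626·5^i mod 1759 for i = 0, 1, …:
  i=0: 626   i=1: 1371   i=2: 1578   i=3: 854
  i=4: 752   i=5: 242   i=6: 1210   i=7: 773
  i=8: 347   i=9: 1735   i=10: 1639   i=11: 1159
  i=12: 518
Match at i=12, j=36: e = 12·42 + 36 = 540.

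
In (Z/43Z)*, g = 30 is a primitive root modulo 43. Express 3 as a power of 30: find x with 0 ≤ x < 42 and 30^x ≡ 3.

23

Baby-step giant-step with m = ceil(sqrt(42)) = 7.
Baby table (30^j mod 43 for j=0..6):
  0:1  1:30  2:40  3:39  4:9  5:12  6:16
Giant step factor: 30^(-7) ≡ 37 (mod 43).
Scan 3·37^i mod 43 for i = 0, 1, …:
  i=0: 3   i=1: 25   i=2: 22   i=3: 40
Match at i=3, j=2: x = 3·7 + 2 = 23.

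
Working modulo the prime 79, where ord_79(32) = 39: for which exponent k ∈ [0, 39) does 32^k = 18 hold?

12

Successive powers of 32 modulo 79:
  32^0=1  32^1=32  32^2=76  32^3=62  32^4=9  32^5=51
  32^6=52  32^7=5  32^8=2  32^9=64  32^10=73  32^11=45
  32^12=18
So 32^12 ≡ 18 (mod 79), giving k = 12.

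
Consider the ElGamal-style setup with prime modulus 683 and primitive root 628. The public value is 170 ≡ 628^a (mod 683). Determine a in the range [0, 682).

Baby-step giant-step with m = ceil(sqrt(682)) = 27.
Baby table (628^j mod 683 for j=0..26):
  0:1  1:628  2:293  3:277  4:474  5:567  6:233  7:162
  8:652  9:339  10:479  11:292  12:332  13:181  14:290  15:442
  16:278  17:419  18:177  19:510  20:636  21:536  22:572  23:641
  24:261  25:671  26:660
Giant step factor: 628^(-27) ≡ 142 (mod 683).
Scan 170·142^i mod 683 for i = 0, 1, …:
  i=0: 170   i=1: 235   i=2: 586   i=3: 569
  i=4: 204   i=5: 282   i=6: 430   i=7: 273
  i=8: 518   i=9: 475     …   i=16: 582
  i=17: 1
Match at i=17, j=0: a = 17·27 + 0 = 459.

459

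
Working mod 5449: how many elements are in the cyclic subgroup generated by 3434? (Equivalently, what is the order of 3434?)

1362

The order of 3434 must divide p − 1 = 5448 = 2^3 · 3 · 227.
Divisors: 1, 2, 3, 4, 6, 8, 12, 24, 227, 454, 681, 908, 1362, 1816, 2724, 5448.
Check each in increasing order: 3434^1 ≡ 3434;  3434^2 ≡ 720;  3434^3 ≡ 4083;  3434^4 ≡ 745;  3434^6 ≡ 2398;  3434^8 ≡ 4676;  3434^12 ≡ 1709;  3434^24 ≡ 17;  3434^227 ≡ 3975;  3434^454 ≡ 3974;  3434^681 ≡ 5448;  3434^908 ≡ 1474;  3434^1362 ≡ 1.
Smallest exponent giving 1 is 1362.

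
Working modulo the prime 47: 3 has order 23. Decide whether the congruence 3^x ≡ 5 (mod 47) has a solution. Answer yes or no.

no

⟨3⟩ has order 23; its elements mod 47 are {1, 2, 3, 4, 6, 7, 8, 9, 12, 14, 16, 17, 18, 21, 24, 25, 27, 28, 32, 34, 36, 37, 42}.
5 is not in this set.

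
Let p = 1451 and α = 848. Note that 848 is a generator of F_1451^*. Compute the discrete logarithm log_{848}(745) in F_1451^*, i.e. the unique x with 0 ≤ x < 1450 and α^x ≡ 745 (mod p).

812

Baby-step giant-step with m = ceil(sqrt(1450)) = 39.
Baby table (848^j mod 1451 for j=0..38):
  0:1  1:848  2:859  3:30  4:773  5:1103  6:900  7:1425
  8:1168  9:882  10:671  11:216  12:342  13:1267  14:676  15:103
  16:284  17:1417  18:188  19:1265  20:431  21:1287  22:224  23:1322
  24:884  25:916  26:483  27:402  28:1362  29:1431  30:452  31:232
  32:851  33:501  34:1156  35:863  36:520  37:1307  38:1223
Giant step factor: 848^(-39) ≡ 1037 (mod 1451).
Scan 745·1037^i mod 1451 for i = 0, 1, …:
  i=0: 745   i=1: 633   i=2: 569   i=3: 947
  i=4: 1163   i=5: 250   i=6: 972   i=7: 970
  i=8: 347   i=9: 1442     …   i=19: 401
  i=20: 851
Match at i=20, j=32: x = 20·39 + 32 = 812.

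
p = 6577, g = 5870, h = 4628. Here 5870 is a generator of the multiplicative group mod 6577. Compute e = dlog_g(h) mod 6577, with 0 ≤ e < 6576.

3448

Baby-step giant-step with m = ceil(sqrt(6576)) = 82.
Baby table (5870^j mod 6577 for j=0..81):
  0:1  1:5870  2:6574  3:2121  4:9  5:214  6:6550  7:5935
  8:81  9:1926  10:6334  11:799  12:729  13:4180  14:4390  15:614
  16:6561  17:4735  18:48  19:5526  20:6433  21:3153  22:432  23:3695
  24:5281  25:2069  26:3888  27:370  28:1490  29:5467  30:2107  31:3330
  32:256  33:3164  34:5809  35:3662  36:2304  37:2168  38:6242  39:73
  40:1005  41:6358  42:3562  43:657  44:2468  45:4606  46:5750  47:5913
  48:2481  49:1992  50:5711  51:601  52:2598  53:4774  54:5360  55:5409
  56:3651  57:3504  58:2201  59:2642  60:6551  61:5228  62:78  63:4047
  64:6343  65:1013  66:702  67:3538  68:4471  69:2540  70:6318  71:5534
  72:777  73:3129  74:4246  75:3767  76:416  77:1853  78:5329  79:1018
  80:3744  81:3523
Giant step factor: 5870^(-82) ≡ 4582 (mod 6577).
Scan 4628·4582^i mod 6577 for i = 0, 1, …:
  i=0: 4628   i=1: 1248   i=2: 2923   i=3: 2414
  i=4: 5011   i=5: 95   i=6: 1208   i=7: 3799
  i=8: 4276   i=9: 6326     …   i=41: 4144
  i=42: 9
Match at i=42, j=4: e = 42·82 + 4 = 3448.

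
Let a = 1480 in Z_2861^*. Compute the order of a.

The order of 1480 must divide p − 1 = 2860 = 2^2 · 5 · 11 · 13.
Divisors: 1, 2, 4, 5, 10, 11, 13, 20, 22, 26, 44, 52, 55, 65, 110, 130, 143, 220, 260, 286, 572, 715, 1430, 2860.
Check each in increasing order: 1480^1 ≡ 1480;  1480^2 ≡ 1735;  1480^4 ≡ 453;  1480^5 ≡ 966;  1480^10 ≡ 470;  1480^11 ≡ 377;  1480^13 ≡ 1787;  1480^20 ≡ 603;  1480^22 ≡ 1940;  1480^26 ≡ 493;  1480^44 ≡ 1385;  1480^52 ≡ 2725;  1480^55 ≡ 1443;  1480^65 ≡ 153;  1480^110 ≡ 2302;  1480^130 ≡ 521;  1480^143 ≡ 1202;  1480^220 ≡ 632;  1480^260 ≡ 2507;  1480^286 ≡ 2860;  1480^572 ≡ 1.
Smallest exponent giving 1 is 572.

572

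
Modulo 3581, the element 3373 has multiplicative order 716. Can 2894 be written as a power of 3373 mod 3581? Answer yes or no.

2894 ∈ ⟨3373⟩ iff 2894^716 ≡ 1 (mod 3581), since |⟨3373⟩| = 716.
2894^716 mod 3581 = 234.
Since 234 ≠ 1, 2894 does not lie in the subgroup.

no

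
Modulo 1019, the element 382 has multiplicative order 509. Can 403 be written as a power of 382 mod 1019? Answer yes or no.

no

403 ∈ ⟨382⟩ iff 403^509 ≡ 1 (mod 1019), since |⟨382⟩| = 509.
403^509 mod 1019 = 1018.
Since 1018 ≠ 1, 403 does not lie in the subgroup.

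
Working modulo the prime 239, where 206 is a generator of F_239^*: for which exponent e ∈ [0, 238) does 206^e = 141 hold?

187

Baby-step giant-step with m = ceil(sqrt(238)) = 16.
Baby table (206^j mod 239 for j=0..15):
  0:1  1:206  2:133  3:152  4:3  5:140  6:160  7:217
  8:9  9:181  10:2  11:173  12:27  13:65  14:6  15:41
Giant step factor: 206^(-16) ≡ 180 (mod 239).
Scan 141·180^i mod 239 for i = 0, 1, …:
  i=0: 141   i=1: 46   i=2: 154   i=3: 235
  i=4: 236   i=5: 177   i=6: 73   i=7: 234
  i=8: 56   i=9: 42   i=10: 151   i=11: 173
Match at i=11, j=11: e = 11·16 + 11 = 187.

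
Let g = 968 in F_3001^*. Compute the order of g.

500

The order of 968 must divide p − 1 = 3000 = 2^3 · 3 · 5^3.
Divisors: 1, 2, 3, 4, 5, 6, 8, 10, 12, 15, 20, 24, 25, 30, 40, 50, 60, 75, 100, 120, 125, 150, 200, 250, 300, 375, 500, 600, 750, 1000, 1500, 3000.
Check each in increasing order: 968^1 ≡ 968;  968^2 ≡ 712;  968^3 ≡ 1987;  968^4 ≡ 2776;  968^5 ≡ 1273;  968^6 ≡ 1854;  968^8 ≡ 2609;  968^10 ≡ 2990;  968^12 ≡ 1171;  968^15 ≡ 1002;  968^20 ≡ 121;  968^24 ≡ 2785;  968^25 ≡ 982;  968^30 ≡ 1670;  968^40 ≡ 2637;  968^50 ≡ 1003;  968^60 ≡ 971;  968^75 ≡ 618;  968^100 ≡ 674;  968^120 ≡ 527;  968^125 ≡ 1648;  968^150 ≡ 797;  968^200 ≡ 1125;  968^250 ≡ 3000;  968^300 ≡ 1998;  968^375 ≡ 1353;  968^500 ≡ 1.
Smallest exponent giving 1 is 500.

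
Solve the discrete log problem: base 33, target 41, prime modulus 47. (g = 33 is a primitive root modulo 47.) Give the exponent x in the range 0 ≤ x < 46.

21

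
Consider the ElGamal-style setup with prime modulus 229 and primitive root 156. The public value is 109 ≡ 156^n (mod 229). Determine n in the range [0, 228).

33

Baby-step giant-step with m = ceil(sqrt(228)) = 16.
Baby table (156^j mod 229 for j=0..15):
  0:1  1:156  2:62  3:54  4:180  5:142  6:168  7:102
  8:111  9:141  10:12  11:40  12:57  13:190  14:99  15:101
Giant step factor: 156^(-16) ≡ 173 (mod 229).
Scan 109·173^i mod 229 for i = 0, 1, …:
  i=0: 109   i=1: 79   i=2: 156
Match at i=2, j=1: n = 2·16 + 1 = 33.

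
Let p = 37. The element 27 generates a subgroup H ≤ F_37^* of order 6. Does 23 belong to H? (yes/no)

no

⟨27⟩ has order 6; its elements mod 37 are {1, 10, 11, 26, 27, 36}.
23 is not in this set.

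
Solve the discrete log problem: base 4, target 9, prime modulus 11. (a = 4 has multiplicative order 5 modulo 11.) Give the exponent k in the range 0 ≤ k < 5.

3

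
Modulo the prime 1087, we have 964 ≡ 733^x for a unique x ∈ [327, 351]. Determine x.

328

Compute 733^327 mod 1087 = 507, then multiply by 733 repeatedly:
  733^327=507  733^328=964
Found 964 at exponent 328.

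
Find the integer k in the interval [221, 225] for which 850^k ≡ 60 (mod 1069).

224

Compute 850^221 mod 1069 = 120, then multiply by 850 repeatedly:
  850^221=120  850^222=445  850^223=893  850^224=60
Found 60 at exponent 224.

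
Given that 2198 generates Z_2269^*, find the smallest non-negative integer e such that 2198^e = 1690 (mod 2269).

685

Baby-step giant-step with m = ceil(sqrt(2268)) = 48.
Baby table (2198^j mod 2269 for j=0..47):
  0:1  1:2198  2:503  3:591  4:1150  5:34  6:2124  7:1219
  8:1942  9:527  10:1156  11:1877  12:604  13:227  14:2035  15:731
  16:286  17:115  18:911  19:1120  20:2164  21:648  22:1641  23:1477
  24:1776  25:968  26:1611  27:1338  28:300  29:1390  30:1146  31:318
  32:112  33:1124  34:1880  35:391  36:1736  37:1539  38:1912  39:388
  40:1949  41:30  42:139  43:1476  44:1847  45:465  46:1020  47:188
Giant step factor: 2198^(-48) ≡ 708 (mod 2269).
Scan 1690·708^i mod 2269 for i = 0, 1, …:
  i=0: 1690   i=1: 757   i=2: 472   i=3: 633
  i=4: 1171   i=5: 883   i=6: 1189   i=7: 13
  i=8: 128   i=9: 2133     …   i=13: 1388
  i=14: 227
Match at i=14, j=13: e = 14·48 + 13 = 685.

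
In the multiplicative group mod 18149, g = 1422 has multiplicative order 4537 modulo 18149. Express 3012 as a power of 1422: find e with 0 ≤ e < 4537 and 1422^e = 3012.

Baby-step giant-step with m = ceil(sqrt(4537)) = 68.
Baby table (1422^j mod 18149 for j=0..67):
  0:1  1:1422  2:7545  3:2931  4:11761  5:8913  6:6284  7:6540
  8:7592  9:15318  10:3396  11:1478  12:14581  13:8024  14:12556  15:14165
  16:15389  17:13613  18:10852  19:4894  20:8201  21:10164  22:6604  23:7855
  24:8175  25:9490  26:10073  27:4245  28:10922  29:13689  30:10030  31:15695
  32:13169  33:14699  34:12479  35:13565  36:15192  37:5714  38:12705  39:8255
  40:14356  41:14756  42:2788  43:8054  44:769  45:4578  46:12574  47:3463
  48:6007  49:11924  50:4762  51:1987  52:12419  53:841  54:16217  55:11344
  56:14856  57:17945  58:296  59:3485  60:993  61:14573  62:14797  63:6643
  64:8866  65:12046  66:14905  67:15027
Giant step factor: 1422^(-68) ≡ 11790 (mod 18149).
Scan 3012·11790^i mod 18149 for i = 0, 1, …:
  i=0: 3012   i=1: 12036   i=2: 15558   i=3: 15026
  i=4: 4151   i=5: 10586   i=6: 16416   i=7: 3704
  i=8: 3666   i=9: 9371     …   i=39: 14853
  i=40: 15318
Match at i=40, j=9: e = 40·68 + 9 = 2729.

2729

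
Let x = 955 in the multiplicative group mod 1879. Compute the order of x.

The order of 955 must divide p − 1 = 1878 = 2 · 3 · 313.
Divisors: 1, 2, 3, 6, 313, 626, 939, 1878.
Check each in increasing order: 955^1 ≡ 955;  955^2 ≡ 710;  955^3 ≡ 1610;  955^6 ≡ 959;  955^313 ≡ 1878;  955^626 ≡ 1.
Smallest exponent giving 1 is 626.

626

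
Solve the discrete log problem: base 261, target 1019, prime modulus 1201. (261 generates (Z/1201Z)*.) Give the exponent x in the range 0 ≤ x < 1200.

517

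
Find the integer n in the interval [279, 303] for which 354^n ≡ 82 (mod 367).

290

Compute 354^279 mod 367 = 232, then multiply by 354 repeatedly:
  354^279=232  354^280=287  354^281=306  354^282=59  354^283=334
  354^284=62  354^285=295  354^286=202  354^287=310  354^288=7
  354^289=276  354^290=82
Found 82 at exponent 290.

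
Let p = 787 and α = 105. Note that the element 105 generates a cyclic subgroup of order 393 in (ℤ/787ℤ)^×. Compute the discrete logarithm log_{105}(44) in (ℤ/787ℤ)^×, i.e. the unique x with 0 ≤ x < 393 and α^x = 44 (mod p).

Baby-step giant-step with m = ceil(sqrt(393)) = 20.
Baby table (105^j mod 787 for j=0..19):
  0:1  1:105  2:7  3:735  4:49  5:423  6:343  7:600
  8:40  9:265  10:280  11:281  12:386  13:393  14:341  15:390
  16:26  17:369  18:182  19:222
Giant step factor: 105^(-20) ≡ 585 (mod 787).
Scan 44·585^i mod 787 for i = 0, 1, …:
  i=0: 44   i=1: 556   i=2: 229   i=3: 175
  i=4: 65   i=5: 249   i=6: 70   i=7: 26
Match at i=7, j=16: x = 7·20 + 16 = 156.

156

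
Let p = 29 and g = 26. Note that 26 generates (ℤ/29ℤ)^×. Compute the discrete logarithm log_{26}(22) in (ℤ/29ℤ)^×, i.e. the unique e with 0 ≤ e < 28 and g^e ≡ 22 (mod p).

22

Successive powers of 26 modulo 29:
  26^0=1  26^1=26  26^2=9  26^3=2  26^4=23  26^5=18
  26^6=4  26^7=17  26^8=7  26^9=8  26^10=5  26^11=14
  26^12=16  26^13=10  26^14=28  26^15=3  26^16=20  26^17=27
  26^18=6  26^19=11  26^20=25  26^21=12  26^22=22
So 26^22 ≡ 22 (mod 29), giving e = 22.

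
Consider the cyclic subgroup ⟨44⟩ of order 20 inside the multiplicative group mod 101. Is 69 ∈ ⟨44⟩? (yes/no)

yes

69 ∈ ⟨44⟩ iff 69^20 ≡ 1 (mod 101), since |⟨44⟩| = 20.
69^20 mod 101 = 1.
Since 1 = 1, 69 lies in the subgroup.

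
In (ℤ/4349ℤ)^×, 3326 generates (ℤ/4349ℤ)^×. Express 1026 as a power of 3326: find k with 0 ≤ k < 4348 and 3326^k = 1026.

2012

Baby-step giant-step with m = ceil(sqrt(4348)) = 66.
Baby table (3326^j mod 4349 for j=0..65):
  0:1  1:3326  2:2769  3:2861  4:74  5:2580  6:503  7:2962
  8:1127  9:3913  10:2430  11:1738  12:767  13:2528  14:1511  15:2491
  16:221  17:65  18:3089  19:1676  20:3307  21:461  22:2438  23:2252
  24:1174  25:3671  26:2103  27:1386  28:4245  29:2016  30:3407  31:2537
  32:1002  33:1318  34:4225  35:731  36:215  37:1854  38:3871  39:1906
  40:2863  41:2377  42:3769  43:1876  44:3110  45:1938  46:570  47:4005
  48:3992  49:4244  50:3039  51:638  52:4025  53:928  54:3087  55:3722
  56:2118  57:3437  58:2290  59:1441  60:168  61:2096  62:4198  63:2258
  64:3734  65:2889
Giant step factor: 3326^(-66) ≡ 3058 (mod 4349).
Scan 1026·3058^i mod 4349 for i = 0, 1, …:
  i=0: 1026   i=1: 1879   i=2: 953   i=3: 444
  i=4: 864   i=5: 2269   i=6: 1947   i=7: 145
  i=8: 4161   i=9: 3513     …   i=29: 2327
  i=30: 1002
Match at i=30, j=32: k = 30·66 + 32 = 2012.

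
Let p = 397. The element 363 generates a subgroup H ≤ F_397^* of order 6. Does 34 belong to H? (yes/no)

yes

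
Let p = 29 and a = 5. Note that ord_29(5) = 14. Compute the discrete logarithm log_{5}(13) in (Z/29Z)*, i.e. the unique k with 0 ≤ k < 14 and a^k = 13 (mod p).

11

Successive powers of 5 modulo 29:
  5^0=1  5^1=5  5^2=25  5^3=9  5^4=16  5^5=22
  5^6=23  5^7=28  5^8=24  5^9=4  5^10=20  5^11=13
So 5^11 ≡ 13 (mod 29), giving k = 11.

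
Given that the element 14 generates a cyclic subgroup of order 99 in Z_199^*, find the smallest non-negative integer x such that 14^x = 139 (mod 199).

9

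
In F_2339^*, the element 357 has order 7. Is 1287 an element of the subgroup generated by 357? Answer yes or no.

yes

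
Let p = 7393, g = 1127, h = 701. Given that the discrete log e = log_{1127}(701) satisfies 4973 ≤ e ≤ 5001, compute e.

4983

Compute 1127^4973 mod 7393 = 1832, then multiply by 1127 repeatedly:
  1127^4973=1832  1127^4974=2017  1127^4975=3508  1127^4976=5654  1127^4977=6685
  1127^4978=528  1127^4979=3616  1127^4980=1689  1127^4981=3502  1127^4982=6285
  1127^4983=701
Found 701 at exponent 4983.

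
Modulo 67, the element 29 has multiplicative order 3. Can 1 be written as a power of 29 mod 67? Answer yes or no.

⟨29⟩ has order 3; its elements mod 67 are {1, 29, 37}.
1 is in this set.

yes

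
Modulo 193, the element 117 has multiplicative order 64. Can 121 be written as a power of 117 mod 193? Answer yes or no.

yes

121 ∈ ⟨117⟩ iff 121^64 ≡ 1 (mod 193), since |⟨117⟩| = 64.
121^64 mod 193 = 1.
Since 1 = 1, 121 lies in the subgroup.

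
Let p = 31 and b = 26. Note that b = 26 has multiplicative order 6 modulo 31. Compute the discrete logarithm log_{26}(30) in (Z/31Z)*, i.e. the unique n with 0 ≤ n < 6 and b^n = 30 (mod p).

Successive powers of 26 modulo 31:
  26^0=1  26^1=26  26^2=25  26^3=30
So 26^3 ≡ 30 (mod 31), giving n = 3.

3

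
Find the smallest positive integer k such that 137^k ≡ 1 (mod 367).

61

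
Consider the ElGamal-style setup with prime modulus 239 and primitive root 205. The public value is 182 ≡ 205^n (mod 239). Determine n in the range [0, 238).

128

Baby-step giant-step with m = ceil(sqrt(238)) = 16.
Baby table (205^j mod 239 for j=0..15):
  0:1  1:205  2:200  3:131  4:87  5:149  6:192  7:164
  8:160  9:57  10:213  11:167  12:58  13:179  14:128  15:189
Giant step factor: 205^(-16) ≡ 62 (mod 239).
Scan 182·62^i mod 239 for i = 0, 1, …:
  i=0: 182   i=1: 51   i=2: 55   i=3: 64
  i=4: 144   i=5: 85   i=6: 12   i=7: 27
  i=8: 1
Match at i=8, j=0: n = 8·16 + 0 = 128.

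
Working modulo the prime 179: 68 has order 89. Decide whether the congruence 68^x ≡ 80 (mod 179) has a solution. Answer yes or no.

80 ∈ ⟨68⟩ iff 80^89 ≡ 1 (mod 179), since |⟨68⟩| = 89.
80^89 mod 179 = 1.
Since 1 = 1, 80 lies in the subgroup.

yes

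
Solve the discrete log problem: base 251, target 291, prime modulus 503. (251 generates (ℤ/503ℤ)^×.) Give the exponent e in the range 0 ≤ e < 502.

Baby-step giant-step with m = ceil(sqrt(502)) = 23.
Baby table (251^j mod 503 for j=0..22):
  0:1  1:251  2:126  3:440  4:283  5:110  6:448  7:279
  8:112  9:447  10:28  11:489  12:7  13:248  14:379  15:62
  16:472  17:267  18:118  19:444  20:281  21:111  22:196
Giant step factor: 251^(-23) ≡ 426 (mod 503).
Scan 291·426^i mod 503 for i = 0, 1, …:
  i=0: 291   i=1: 228   i=2: 49   i=3: 251
Match at i=3, j=1: e = 3·23 + 1 = 70.

70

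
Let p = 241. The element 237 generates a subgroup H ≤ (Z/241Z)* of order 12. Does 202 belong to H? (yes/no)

202 ∈ ⟨237⟩ iff 202^12 ≡ 1 (mod 241), since |⟨237⟩| = 12.
202^12 mod 241 = 201.
Since 201 ≠ 1, 202 does not lie in the subgroup.

no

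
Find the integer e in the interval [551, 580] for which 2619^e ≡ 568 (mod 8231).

Compute 2619^551 mod 8231 = 6510, then multiply by 2619 repeatedly:
  2619^551=6510  2619^552=3289  2619^553=4265  2619^554=568
Found 568 at exponent 554.

554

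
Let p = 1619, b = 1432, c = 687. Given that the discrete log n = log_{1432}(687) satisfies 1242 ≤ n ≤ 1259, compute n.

Compute 1432^1242 mod 1619 = 950, then multiply by 1432 repeatedly:
  1432^1242=950  1432^1243=440  1432^1244=289  1432^1245=1003  1432^1246=243
  1432^1247=1510  1432^1248=955  1432^1249=1124  1432^1250=282  1432^1251=693
  1432^1252=1548  1432^1253=325  1432^1254=747  1432^1255=1164  1432^1256=897
  1432^1257=637  1432^1258=687
Found 687 at exponent 1258.

1258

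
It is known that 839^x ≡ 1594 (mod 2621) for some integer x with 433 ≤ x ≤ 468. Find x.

458

Compute 839^433 mod 2621 = 2604, then multiply by 839 repeatedly:
  839^433=2604  839^434=1463  839^435=829  839^436=966  839^437=585
  839^438=688  839^439=612  839^440=2373  839^441=1608  839^442=1918
  839^443=2529  839^444=1442  839^445=1557  839^446=1065  839^447=2395
  839^448=1719  839^449=691  839^450=508  839^451=1610  839^452=975
  839^453=273  839^454=1020  839^455=1334  839^456=59  839^457=2323
  839^458=1594
Found 1594 at exponent 458.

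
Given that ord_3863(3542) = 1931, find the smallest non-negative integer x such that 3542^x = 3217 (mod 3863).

Baby-step giant-step with m = ceil(sqrt(1931)) = 44.
Baby table (3542^j mod 3863 for j=0..43):
  0:1  1:3542  2:2603  3:2708  4:3770  5:2812  6:1290  7:3114
  8:923  9:1168  10:3646  11:123  12:3010  13:3403  14:866  15:150
  16:2069  17:287  18:585  19:1502  20:733  21:350  22:3540  23:3245
  24:1365  25:2217  26:2998  27:3392  28:534  29:2421  30:3185  31:1310
  32:557  33:2764  34:1246  35:1786  36:2281  37:1769  38:12  39:11
  40:332  41:1592  42:2747  43:2840
Giant step factor: 3542^(-44) ≡ 138 (mod 3863).
Scan 3217·138^i mod 3863 for i = 0, 1, …:
  i=0: 3217   i=1: 3564   i=2: 1231   i=3: 3769
  i=4: 2480   i=5: 2296   i=6: 82   i=7: 3590
  i=8: 956   i=9: 586     …   i=19: 28
  i=20: 1
Match at i=20, j=0: x = 20·44 + 0 = 880.

880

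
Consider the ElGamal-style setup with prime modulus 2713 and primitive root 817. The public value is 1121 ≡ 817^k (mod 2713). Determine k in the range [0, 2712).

Baby-step giant-step with m = ceil(sqrt(2712)) = 53.
Baby table (817^j mod 2713 for j=0..52):
  0:1  1:817  2:91  3:1096  4:142  5:2068  6:2070  7:991
  8:1173  9:652  10:936  11:2359  12:1073  13:342  14:2688  15:1279
  16:438  17:2443  18:1876  19:2560  20:2510  21:2355  22:518  23:2691
  24:1017  25:711  26:305  27:2302  28:625  29:581  30:2615  31:1324
  32:1934  33:1112  34:2362  35:811  36:615  37:550  38:1705  39:1216
  40:514  41:2136  42:653  43:1753  44:2450  45:2169  46:484  47:2043
  48:636  49:1429  50:903  51:2528  52:783
Giant step factor: 817^(-53) ≡ 1997 (mod 2713).
Scan 1121·1997^i mod 2713 for i = 0, 1, …:
  i=0: 1121   i=1: 412   i=2: 725   i=3: 1796
  i=4: 26   i=5: 375   i=6: 87   i=7: 107
  i=8: 2065   i=9: 45     …   i=13: 548
  i=14: 1017
Match at i=14, j=24: k = 14·53 + 24 = 766.

766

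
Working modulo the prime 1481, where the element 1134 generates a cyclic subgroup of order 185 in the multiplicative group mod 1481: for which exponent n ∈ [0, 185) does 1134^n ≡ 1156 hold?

Baby-step giant-step with m = ceil(sqrt(185)) = 14.
Baby table (1134^j mod 1481 for j=0..13):
  0:1  1:1134  2:448  3:49  4:769  5:1218  6:920  7:656
  8:442  9:650  10:1043  11:924  12:749  13:753
Giant step factor: 1134^(-14) ≡ 737 (mod 1481).
Scan 1156·737^i mod 1481 for i = 0, 1, …:
  i=0: 1156   i=1: 397   i=2: 832   i=3: 50
  i=4: 1306   i=5: 1353   i=6: 448
Match at i=6, j=2: n = 6·14 + 2 = 86.

86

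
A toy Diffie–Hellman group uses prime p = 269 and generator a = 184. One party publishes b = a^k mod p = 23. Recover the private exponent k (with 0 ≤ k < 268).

Baby-step giant-step with m = ceil(sqrt(268)) = 17.
Baby table (184^j mod 269 for j=0..16):
  0:1  1:184  2:231  3:2  4:99  5:193  6:4  7:198
  8:117  9:8  10:127  11:234  12:16  13:254  14:199  15:32
  16:239
Giant step factor: 184^(-17) ≡ 171 (mod 269).
Scan 23·171^i mod 269 for i = 0, 1, …:
  i=0: 23   i=1: 167   i=2: 43   i=3: 90
  i=4: 57   i=5: 63   i=6: 13   i=7: 71
  i=8: 36   i=9: 238     …   i=14: 149
  i=15: 193
Match at i=15, j=5: k = 15·17 + 5 = 260.

260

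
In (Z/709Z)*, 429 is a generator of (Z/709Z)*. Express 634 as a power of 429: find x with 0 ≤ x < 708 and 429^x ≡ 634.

174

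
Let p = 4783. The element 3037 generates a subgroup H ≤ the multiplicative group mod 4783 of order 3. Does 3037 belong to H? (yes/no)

yes

⟨3037⟩ has order 3; its elements mod 4783 are {1, 1745, 3037}.
3037 is in this set.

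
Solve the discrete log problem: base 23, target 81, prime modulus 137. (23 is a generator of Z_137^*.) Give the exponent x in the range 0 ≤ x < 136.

12

Successive powers of 23 modulo 137:
  23^0=1  23^1=23  23^2=118  23^3=111  23^4=87  23^5=83
  23^6=128  23^7=67  23^8=34  23^9=97  23^10=39  23^11=75
  23^12=81
So 23^12 ≡ 81 (mod 137), giving x = 12.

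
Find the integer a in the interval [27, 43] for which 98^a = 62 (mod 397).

27

Compute 98^27 mod 397 = 62, then multiply by 98 repeatedly:
  98^27=62
Found 62 at exponent 27.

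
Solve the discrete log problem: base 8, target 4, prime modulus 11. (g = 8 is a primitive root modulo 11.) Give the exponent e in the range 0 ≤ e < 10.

Successive powers of 8 modulo 11:
  8^0=1  8^1=8  8^2=9  8^3=6  8^4=4
So 8^4 ≡ 4 (mod 11), giving e = 4.

4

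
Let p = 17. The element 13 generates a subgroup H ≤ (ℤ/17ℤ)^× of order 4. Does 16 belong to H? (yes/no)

yes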